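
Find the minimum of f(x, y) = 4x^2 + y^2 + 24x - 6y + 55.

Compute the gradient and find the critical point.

f(x,y) = 4x^2 + y^2 + 24x - 6y + 55
df/dx = 8x + (24) = 0  =>  x = -3
df/dy = 2y + (-6) = 0  =>  y = 3
f(-3, 3) = 4*(-3)^2 + 1*(3)^2 + 24*(-3) + -6*(3) + 55 = 10
Hessian is diagonal with entries 8, 2 > 0, so this is a minimum.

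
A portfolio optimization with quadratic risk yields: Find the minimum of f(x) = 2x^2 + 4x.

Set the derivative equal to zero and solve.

f(x) = 2x^2 + 4x
f'(x) = 4x + (4) = 0
x = -4/4 = -1
f(-1) = -2
Since f''(x) = 4 > 0, this is a minimum.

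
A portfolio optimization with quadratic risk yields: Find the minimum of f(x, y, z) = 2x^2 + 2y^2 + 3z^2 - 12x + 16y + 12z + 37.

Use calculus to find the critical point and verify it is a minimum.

f(x,y,z) = 2x^2 + 2y^2 + 3z^2 - 12x + 16y + 12z + 37
df/dx = 4x + (-12) = 0 => x = 3
df/dy = 4y + (16) = 0 => y = -4
df/dz = 6z + (12) = 0 => z = -2
f(3,-4,-2) = 2*(3)^2 + 2*(-4)^2 + 3*(-2)^2 + -12*(3) + 16*(-4) + 12*(-2) + 37 = -25
Hessian is diagonal with entries 4, 4, 6 > 0, confirmed minimum.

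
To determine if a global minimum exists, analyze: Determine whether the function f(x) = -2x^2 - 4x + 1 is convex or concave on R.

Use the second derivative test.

f(x) = -2x^2 - 4x + 1
f'(x) = -4x - 4
f''(x) = -4
Since f''(x) = -4 < 0 for all x, f is concave on R.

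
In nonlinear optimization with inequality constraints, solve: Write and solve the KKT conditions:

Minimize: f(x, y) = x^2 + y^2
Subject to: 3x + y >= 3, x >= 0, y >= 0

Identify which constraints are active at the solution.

KKT conditions for min x^2 + y^2 s.t. 3x + 1y >= 3, x >= 0, y >= 0:
Stationarity: 2x = mu*3 + mu_x, 2y = mu*1 + mu_y, with mu, mu_x, mu_y >= 0
Complementary slackness: mu*(3x + y - 3) = 0, mu_x*x = 0, mu_y*y = 0
(0, 0) is infeasible (3*0 + 1*0 < 3), so if mu = 0 stationarity would force x = mu_x/2 >= 0, y = mu_y/2 >= 0 with mu_x*x = mu_y*y = 0, i.e. x = y = 0: contradiction. Hence mu > 0 and 3x + y = 3 is active.
Try x > 0, y > 0 (so mu_x = mu_y = 0): x = 3*mu/2, y = 1*mu/2
Substitute: 3*(3*mu/2) + 1*(1*mu/2) = 3
  mu*10/2 = 3 => mu = 3/5
x* = 9/10 > 0, y* = 3/10 > 0, consistent with mu_x = mu_y = 0.
f is convex and the constraints are linear, so this KKT point is the global minimum.
f* = 9/10
Active constraints: 3x + y >= 3 (holds with equality, mu = 3/5 > 0); x >= 0 and y >= 0 are inactive (mu_x = mu_y = 0).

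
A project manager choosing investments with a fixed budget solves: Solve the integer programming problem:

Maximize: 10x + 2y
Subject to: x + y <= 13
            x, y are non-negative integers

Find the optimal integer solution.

Objective: 10x + 2y, constraint: x + y <= 13
Coefficient of x is 10 >= coefficient of y is 2, so allocate the entire budget to x.
Optimal: x = 13, y = 0, value = 130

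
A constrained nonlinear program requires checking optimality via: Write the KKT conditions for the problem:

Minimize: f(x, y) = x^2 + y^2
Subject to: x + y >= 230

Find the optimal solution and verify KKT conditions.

KKT conditions for min x^2 + y^2 s.t. x + y >= 230:
Stationarity: 2x = mu, 2y = mu
So x = y = mu/2.
Complementary slackness: mu*(x + y - 230) = 0
Primal feasibility: x + y >= 230; dual feasibility: mu >= 0
If mu = 0 then x = y = 0, but 0 + 0 < 230 is infeasible, so the constraint is active.
Constraint active: x + y = 2*(mu/2) = 230 => mu = 230
x = y = 115, f = 26450
Verify: stationarity 2*115 = 230 = mu; primal 115 + 115 = 230 >= 230; dual mu = 230 >= 0; complementary slackness 230*(230 - 230) = 0. All KKT conditions hold.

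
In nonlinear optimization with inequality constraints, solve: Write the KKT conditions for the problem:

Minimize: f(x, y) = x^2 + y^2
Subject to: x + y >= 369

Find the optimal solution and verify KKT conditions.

KKT conditions for min x^2 + y^2 s.t. x + y >= 369:
Stationarity: 2x = mu, 2y = mu
So x = y = mu/2.
Complementary slackness: mu*(x + y - 369) = 0
Primal feasibility: x + y >= 369; dual feasibility: mu >= 0
If mu = 0 then x = y = 0, but 0 + 0 < 369 is infeasible, so the constraint is active.
Constraint active: x + y = 2*(mu/2) = 369 => mu = 369
x = y = 369/2, f = 136161/2
Verify: stationarity 2*(369/2) = 369 = mu; primal 369/2 + 369/2 = 369 >= 369; dual mu = 369 >= 0; complementary slackness 369*(369 - 369) = 0. All KKT conditions hold.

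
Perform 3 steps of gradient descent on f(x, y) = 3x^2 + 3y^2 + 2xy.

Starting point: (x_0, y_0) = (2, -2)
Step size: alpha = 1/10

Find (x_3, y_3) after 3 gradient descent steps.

f(x,y) = 3x^2 + 3y^2 + 2xy
grad_x = 6x + 2y, grad_y = 6y + 2x
Step 1: grad = (8, -8), (6/5, -6/5)
Step 2: grad = (24/5, -24/5), (18/25, -18/25)
Step 3: grad = (72/25, -72/25), (54/125, -54/125)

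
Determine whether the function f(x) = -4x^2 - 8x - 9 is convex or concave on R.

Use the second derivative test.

f(x) = -4x^2 - 8x - 9
f'(x) = -8x - 8
f''(x) = -8
Since f''(x) = -8 < 0 for all x, f is concave on R.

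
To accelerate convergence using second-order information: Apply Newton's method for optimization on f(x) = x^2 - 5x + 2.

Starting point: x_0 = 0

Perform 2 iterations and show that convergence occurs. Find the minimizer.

f(x) = x^2 - 5x + 2, f'(x) = 2x + (-5), f''(x) = 2
Step 1: f'(0) = -5, x_1 = 0 - -5/2 = 5/2
Step 2: f'(5/2) = 0, x_2 = 5/2 (converged)
Newton's method converges in 1 step for quadratics.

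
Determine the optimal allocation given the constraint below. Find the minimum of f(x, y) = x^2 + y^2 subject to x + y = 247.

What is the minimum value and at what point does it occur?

Substitute y = 247 - x into f(x,y) = x^2 + y^2:
g(x) = x^2 + (247 - x)^2 = 2x^2 - 494x + 61009
g'(x) = 4x - 494 = 0  =>  x = 247/2
y = 247 - 247/2 = 247/2
Minimum value = (247/2)^2 + (247/2)^2 = 61009/2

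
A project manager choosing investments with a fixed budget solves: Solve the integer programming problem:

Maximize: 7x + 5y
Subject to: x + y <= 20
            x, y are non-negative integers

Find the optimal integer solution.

Objective: 7x + 5y, constraint: x + y <= 20
Coefficient of x is 7 >= coefficient of y is 5, so allocate the entire budget to x.
Optimal: x = 20, y = 0, value = 140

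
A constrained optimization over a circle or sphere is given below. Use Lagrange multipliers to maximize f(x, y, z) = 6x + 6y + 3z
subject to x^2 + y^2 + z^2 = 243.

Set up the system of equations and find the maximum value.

Lagrange conditions: 6 = 2*lambda*x, 6 = 2*lambda*y, 3 = 2*lambda*z
So x:6 = y:6 = z:3, i.e. x = 6t, y = 6t, z = 3t
Constraint: t^2*(6^2 + 6^2 + 3^2) = 243
  t^2 * 81 = 243  =>  t = sqrt(3)
Maximum = 6*6t + 6*6t + 3*3t = 81*sqrt(3) = sqrt(19683)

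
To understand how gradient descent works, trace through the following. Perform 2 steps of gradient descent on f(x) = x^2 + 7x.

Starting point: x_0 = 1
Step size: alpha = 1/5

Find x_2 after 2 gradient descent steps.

f(x) = x^2 + 7x, f'(x) = 2x + (7)
Step 1: f'(1) = 9, x_1 = 1 - 1/5 * 9 = -4/5
Step 2: f'(-4/5) = 27/5, x_2 = -4/5 - 1/5 * 27/5 = -47/25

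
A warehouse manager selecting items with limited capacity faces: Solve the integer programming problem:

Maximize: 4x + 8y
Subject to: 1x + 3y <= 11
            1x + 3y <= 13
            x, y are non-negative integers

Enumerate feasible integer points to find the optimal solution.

Constraint 1: 1x + 3y <= 11
Constraint 2: 1x + 3y <= 13
Feasible x range (need y >= 0): 0 <= x <= min(11/1, 13/1) => x in {0, ..., 11}.
Enumerate feasible integer points row by row (the coefficient of y is 8 > 0, so for each x the largest feasible y gives the best value):
  x = 0: y <= min((11 - 1*0)/3, (13 - 1*0)/3) => y in {0, ..., 3}; best 4*0 + 8*3 = 24
  x = 1: y <= min((11 - 1*1)/3, (13 - 1*1)/3) => y in {0, ..., 3}; best 4*1 + 8*3 = 28
  x = 2: y <= min((11 - 1*2)/3, (13 - 1*2)/3) => y in {0, ..., 3}; best 4*2 + 8*3 = 32
  x = 3: y <= min((11 - 1*3)/3, (13 - 1*3)/3) => y in {0, ..., 2}; best 4*3 + 8*2 = 28
  x = 4: y <= min((11 - 1*4)/3, (13 - 1*4)/3) => y in {0, ..., 2}; best 4*4 + 8*2 = 32
  x = 5: y <= min((11 - 1*5)/3, (13 - 1*5)/3) => y in {0, ..., 2}; best 4*5 + 8*2 = 36
  x = 6: y <= min((11 - 1*6)/3, (13 - 1*6)/3) => y in {0, ..., 1}; best 4*6 + 8*1 = 32
  x = 7: y <= min((11 - 1*7)/3, (13 - 1*7)/3) => y in {0, ..., 1}; best 4*7 + 8*1 = 36
  x = 8: y <= min((11 - 1*8)/3, (13 - 1*8)/3) => y in {0, ..., 1}; best 4*8 + 8*1 = 40
  x = 9: y <= min((11 - 1*9)/3, (13 - 1*9)/3) => y in {0}; best 4*9 + 8*0 = 36
  x = 10: y <= min((11 - 1*10)/3, (13 - 1*10)/3) => y in {0}; best 4*10 + 8*0 = 40
  x = 11: y <= min((11 - 1*11)/3, (13 - 1*11)/3) => y in {0}; best 4*11 + 8*0 = 44
The maximum 4x + 8y = 44 is achieved at x = 11, y = 0.
Check: 1*11 + 3*0 = 11 <= 11 and 1*11 + 3*0 = 11 <= 13.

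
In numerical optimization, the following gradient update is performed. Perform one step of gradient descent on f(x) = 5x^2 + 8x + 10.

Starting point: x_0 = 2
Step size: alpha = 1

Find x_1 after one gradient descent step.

f(x) = 5x^2 + 8x + 10
f'(x) = 10x + 8
f'(2) = 10*2 + (8) = 28
x_1 = x_0 - alpha * f'(x_0) = 2 - 1 * 28 = -26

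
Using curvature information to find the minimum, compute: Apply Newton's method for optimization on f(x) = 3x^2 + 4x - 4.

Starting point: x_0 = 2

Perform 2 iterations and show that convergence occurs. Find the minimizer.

f(x) = 3x^2 + 4x - 4, f'(x) = 6x + (4), f''(x) = 6
Step 1: f'(2) = 16, x_1 = 2 - 16/6 = -2/3
Step 2: f'(-2/3) = 0, x_2 = -2/3 (converged)
Newton's method converges in 1 step for quadratics.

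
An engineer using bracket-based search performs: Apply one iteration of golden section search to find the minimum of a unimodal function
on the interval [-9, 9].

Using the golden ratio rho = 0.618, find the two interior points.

Golden section search on [-9, 9].
Golden ratio rho = 0.618 (approx).
Interior points:
  x_1 = -9 + (1-0.618)*18 = -2.1240
  x_2 = -9 + 0.618*18 = 2.1240
Compare f(x_1) and f(x_2) to determine which subinterval to keep.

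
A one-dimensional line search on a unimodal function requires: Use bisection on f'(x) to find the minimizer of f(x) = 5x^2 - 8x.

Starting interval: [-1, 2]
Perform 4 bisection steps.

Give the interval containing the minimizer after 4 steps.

Finding critical point of f(x) = 5x^2 - 8x using bisection on f'(x) = 10x + -8.
f'(x) = 0 when x = 4/5.
Starting interval: [-1, 2]
Step 1: mid = 1/2, f'(mid) = -3, new interval = [1/2, 2]
Step 2: mid = 5/4, f'(mid) = 9/2, new interval = [1/2, 5/4]
Step 3: mid = 7/8, f'(mid) = 3/4, new interval = [1/2, 7/8]
Step 4: mid = 11/16, f'(mid) = -9/8, new interval = [11/16, 7/8]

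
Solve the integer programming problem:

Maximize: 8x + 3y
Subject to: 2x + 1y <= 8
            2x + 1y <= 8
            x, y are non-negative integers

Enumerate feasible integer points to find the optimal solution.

Constraint 1: 2x + 1y <= 8
Constraint 2: 2x + 1y <= 8
Feasible x range (need y >= 0): 0 <= x <= min(8/2, 8/2) => x in {0, ..., 4}.
Enumerate feasible integer points row by row (the coefficient of y is 3 > 0, so for each x the largest feasible y gives the best value):
  x = 0: y <= min((8 - 2*0)/1, (8 - 2*0)/1) => y in {0, ..., 8}; best 8*0 + 3*8 = 24
  x = 1: y <= min((8 - 2*1)/1, (8 - 2*1)/1) => y in {0, ..., 6}; best 8*1 + 3*6 = 26
  x = 2: y <= min((8 - 2*2)/1, (8 - 2*2)/1) => y in {0, ..., 4}; best 8*2 + 3*4 = 28
  x = 3: y <= min((8 - 2*3)/1, (8 - 2*3)/1) => y in {0, ..., 2}; best 8*3 + 3*2 = 30
  x = 4: y <= min((8 - 2*4)/1, (8 - 2*4)/1) => y in {0}; best 8*4 + 3*0 = 32
The maximum 8x + 3y = 32 is achieved at x = 4, y = 0.
Check: 2*4 + 1*0 = 8 <= 8 and 2*4 + 1*0 = 8 <= 8.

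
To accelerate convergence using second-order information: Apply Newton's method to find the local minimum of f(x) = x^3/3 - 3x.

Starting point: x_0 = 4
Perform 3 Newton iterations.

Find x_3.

f(x) = x^3/3 - 3x
f'(x) = x^2 - 3, f''(x) = 2x
Newton update: x_{n+1} = x_n - (x_n^2 - 3)/(2*x_n)
Step 1: x_0 = 4, f'=13, f''=8, x_1 = 19/8
Step 2: x_1 = 19/8, f'=169/64, f''=19/4, x_2 = 553/304
Step 3: x_2 = 553/304, f'=28561/92416, f''=553/152, x_3 = 583057/336224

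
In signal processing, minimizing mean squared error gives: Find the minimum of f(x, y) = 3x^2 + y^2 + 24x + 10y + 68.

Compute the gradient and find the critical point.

f(x,y) = 3x^2 + y^2 + 24x + 10y + 68
df/dx = 6x + (24) = 0  =>  x = -4
df/dy = 2y + (10) = 0  =>  y = -5
f(-4, -5) = 3*(-4)^2 + 1*(-5)^2 + 24*(-4) + 10*(-5) + 68 = -5
Hessian is diagonal with entries 6, 2 > 0, so this is a minimum.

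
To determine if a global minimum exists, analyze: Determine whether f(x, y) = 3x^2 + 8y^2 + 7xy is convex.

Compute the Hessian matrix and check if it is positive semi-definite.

f(x,y) = 3x^2 + 8y^2 + 7xy
Hessian H = [[6, 7], [7, 16]]
trace(H) = 22, det(H) = 47
Eigenvalues: (22 +/- sqrt(296)) / 2 = 19.6, 2.398
Since both eigenvalues > 0, f is convex.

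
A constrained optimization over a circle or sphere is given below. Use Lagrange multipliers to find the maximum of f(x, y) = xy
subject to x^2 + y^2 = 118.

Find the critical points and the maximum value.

Lagrange conditions: y = 2*lambda*x and x = 2*lambda*y
If x = 0 then y = 0, violating the constraint, so x, y != 0.
Dividing: y/x = x/y => x^2 = y^2 => y = x or y = -x
Constraint: 2x^2 = 118 => x^2 = 59 => x = +/-sqrt(59)
Critical points: (sqrt(59), sqrt(59)), (-sqrt(59), -sqrt(59)), (sqrt(59), -sqrt(59)), (-sqrt(59), sqrt(59))
  y = x:  xy = x^2 = 59  at (sqrt(59), sqrt(59)) and (-sqrt(59), -sqrt(59))
  y = -x: xy = -x^2 = -59 at (sqrt(59), -sqrt(59)) and (-sqrt(59), sqrt(59))
Maximum xy = 59 at (sqrt(59), sqrt(59)) and (-sqrt(59), -sqrt(59))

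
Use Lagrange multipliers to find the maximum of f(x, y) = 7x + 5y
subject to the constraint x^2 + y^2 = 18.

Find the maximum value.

Set up Lagrange conditions: grad f = lambda * grad g
  7 = 2*lambda*x
  5 = 2*lambda*y
From these: x/y = 7/5, so x = 7t, y = 5t for some t.
Substitute into constraint: (7t)^2 + (5t)^2 = 18
  t^2 * 74 = 18
  t = sqrt(18/74)
Maximum = 7*x + 5*y = (7^2 + 5^2)*t = 74 * sqrt(18/74) = sqrt(1332)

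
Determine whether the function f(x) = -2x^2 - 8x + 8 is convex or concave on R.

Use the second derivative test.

f(x) = -2x^2 - 8x + 8
f'(x) = -4x - 8
f''(x) = -4
Since f''(x) = -4 < 0 for all x, f is concave on R.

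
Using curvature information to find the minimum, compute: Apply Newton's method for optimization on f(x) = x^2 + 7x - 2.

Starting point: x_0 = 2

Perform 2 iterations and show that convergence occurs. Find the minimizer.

f(x) = x^2 + 7x - 2, f'(x) = 2x + (7), f''(x) = 2
Step 1: f'(2) = 11, x_1 = 2 - 11/2 = -7/2
Step 2: f'(-7/2) = 0, x_2 = -7/2 (converged)
Newton's method converges in 1 step for quadratics.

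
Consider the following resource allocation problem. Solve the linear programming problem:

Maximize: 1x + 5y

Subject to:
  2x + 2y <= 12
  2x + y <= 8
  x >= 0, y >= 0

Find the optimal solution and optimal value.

Feasible vertices: (0, 0), (0, 6), (2, 4), (4, 0)
Objective 1x + 5y at each:
  (0, 0): 0
  (0, 6): 30
  (2, 4): 22
  (4, 0): 4
Maximum is 30 at (0, 6).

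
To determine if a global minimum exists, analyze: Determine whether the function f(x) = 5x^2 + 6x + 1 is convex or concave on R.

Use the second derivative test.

f(x) = 5x^2 + 6x + 1
f'(x) = 10x + 6
f''(x) = 10
Since f''(x) = 10 > 0 for all x, f is convex on R.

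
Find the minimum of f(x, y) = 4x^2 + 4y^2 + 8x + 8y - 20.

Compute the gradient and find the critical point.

f(x,y) = 4x^2 + 4y^2 + 8x + 8y - 20
df/dx = 8x + (8) = 0  =>  x = -1
df/dy = 8y + (8) = 0  =>  y = -1
f(-1, -1) = 4*(-1)^2 + 4*(-1)^2 + 8*(-1) + 8*(-1) + -20 = -28
Hessian is diagonal with entries 8, 8 > 0, so this is a minimum.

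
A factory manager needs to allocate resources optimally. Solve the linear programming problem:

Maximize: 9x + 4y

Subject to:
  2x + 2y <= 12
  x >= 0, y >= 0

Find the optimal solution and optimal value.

The feasible region has vertices at [(0, 0), (6, 0), (0, 6)].
Checking objective 9x + 4y at each vertex:
  (0, 0): 9*0 + 4*0 = 0
  (6, 0): 9*6 + 4*0 = 54
  (0, 6): 9*0 + 4*6 = 24
Maximum is 54 at (6, 0).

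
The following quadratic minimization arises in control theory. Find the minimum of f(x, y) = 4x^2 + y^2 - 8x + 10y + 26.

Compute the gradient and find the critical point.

f(x,y) = 4x^2 + y^2 - 8x + 10y + 26
df/dx = 8x + (-8) = 0  =>  x = 1
df/dy = 2y + (10) = 0  =>  y = -5
f(1, -5) = 4*(1)^2 + 1*(-5)^2 + -8*(1) + 10*(-5) + 26 = -3
Hessian is diagonal with entries 8, 2 > 0, so this is a minimum.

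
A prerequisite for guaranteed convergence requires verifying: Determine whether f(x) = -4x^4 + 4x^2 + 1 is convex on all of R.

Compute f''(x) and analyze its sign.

f(x) = -4x^4 + 4x^2 + 1
f'(x) = -16x^3 + 8x
f''(x) = -48x^2 + 8
f''(x) = -48x^2 + 8 -> -inf as |x| -> inf
Therefore, f is not globally convex on R.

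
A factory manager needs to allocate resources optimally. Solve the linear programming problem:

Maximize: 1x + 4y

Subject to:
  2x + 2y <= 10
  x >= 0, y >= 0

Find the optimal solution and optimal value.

The feasible region has vertices at [(0, 0), (5, 0), (0, 5)].
Checking objective 1x + 4y at each vertex:
  (0, 0): 1*0 + 4*0 = 0
  (5, 0): 1*5 + 4*0 = 5
  (0, 5): 1*0 + 4*5 = 20
Maximum is 20 at (0, 5).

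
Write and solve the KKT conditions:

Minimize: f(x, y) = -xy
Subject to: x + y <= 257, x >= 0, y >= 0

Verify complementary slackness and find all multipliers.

Problem: min -xy s.t. x + y <= 257 (multiplier lambda), x >= 0 (mu_x), y >= 0 (mu_y)
KKT stationarity: -y + lambda - mu_x = 0, -x + lambda - mu_y = 0, with lambda, mu_x, mu_y >= 0
Complementary slackness: lambda*(x + y - 257) = 0, mu_x*x = 0, mu_y*y = 0
If lambda = 0: y = -mu_x <= 0 and x = -mu_y <= 0 force x = y = 0 with f = 0; but x = y = 257/2 is feasible with f = -66049/4 < 0, so this is not the minimum. Hence lambda > 0 and x + y = 257.
Try x > 0, y > 0 (so mu_x = mu_y = 0): y = lambda, x = lambda => x = y = lambda
x + y = 257 => 2*lambda = 257 => lambda = 257/2
x* = y* = 257/2 > 0, consistent with mu_x = mu_y = 0.
(Any feasible point with x = 0 or y = 0 has f = 0 > -66049/4, so the minimum is not on those boundaries.)
min(-xy) = -66049/4 (i.e. max xy = 66049/4)
Multipliers: lambda = 257/2, mu_x = 0, mu_y = 0
Complementary slackness: lambda*(x + y - 257) = 257/2*(257/2 + 257/2 - 257) = 0, mu_x*x = 0*257/2 = 0, mu_y*y = 0*257/2 = 0. Satisfied.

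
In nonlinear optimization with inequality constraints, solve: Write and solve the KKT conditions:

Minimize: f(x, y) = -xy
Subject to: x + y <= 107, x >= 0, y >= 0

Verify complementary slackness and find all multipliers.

Problem: min -xy s.t. x + y <= 107 (multiplier lambda), x >= 0 (mu_x), y >= 0 (mu_y)
KKT stationarity: -y + lambda - mu_x = 0, -x + lambda - mu_y = 0, with lambda, mu_x, mu_y >= 0
Complementary slackness: lambda*(x + y - 107) = 0, mu_x*x = 0, mu_y*y = 0
If lambda = 0: y = -mu_x <= 0 and x = -mu_y <= 0 force x = y = 0 with f = 0; but x = y = 107/2 is feasible with f = -11449/4 < 0, so this is not the minimum. Hence lambda > 0 and x + y = 107.
Try x > 0, y > 0 (so mu_x = mu_y = 0): y = lambda, x = lambda => x = y = lambda
x + y = 107 => 2*lambda = 107 => lambda = 107/2
x* = y* = 107/2 > 0, consistent with mu_x = mu_y = 0.
(Any feasible point with x = 0 or y = 0 has f = 0 > -11449/4, so the minimum is not on those boundaries.)
min(-xy) = -11449/4 (i.e. max xy = 11449/4)
Multipliers: lambda = 107/2, mu_x = 0, mu_y = 0
Complementary slackness: lambda*(x + y - 107) = 107/2*(107/2 + 107/2 - 107) = 0, mu_x*x = 0*107/2 = 0, mu_y*y = 0*107/2 = 0. Satisfied.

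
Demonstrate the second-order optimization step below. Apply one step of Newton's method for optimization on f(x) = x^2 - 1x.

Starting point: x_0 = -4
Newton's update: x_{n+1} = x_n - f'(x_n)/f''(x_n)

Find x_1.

f(x) = x^2 - 1x
f'(x) = 2x + (-1), f''(x) = 2
Newton step: x_1 = x_0 - f'(x_0)/f''(x_0)
f'(-4) = -9
x_1 = -4 - -9/2 = 1/2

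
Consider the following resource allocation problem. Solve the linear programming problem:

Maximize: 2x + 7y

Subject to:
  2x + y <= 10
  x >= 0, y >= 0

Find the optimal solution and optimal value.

The feasible region has vertices at [(0, 0), (5, 0), (0, 10)].
Checking objective 2x + 7y at each vertex:
  (0, 0): 2*0 + 7*0 = 0
  (5, 0): 2*5 + 7*0 = 10
  (0, 10): 2*0 + 7*10 = 70
Maximum is 70 at (0, 10).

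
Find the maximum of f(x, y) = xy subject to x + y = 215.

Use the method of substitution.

Substitute y = 215 - x into f(x,y) = xy:
g(x) = x(215 - x) = 215x - x^2
g'(x) = 215 - 2x = 0  =>  x = 215/2
y = 215 - 215/2 = 215/2
Maximum value = (215/2) * (215/2) = 46225/4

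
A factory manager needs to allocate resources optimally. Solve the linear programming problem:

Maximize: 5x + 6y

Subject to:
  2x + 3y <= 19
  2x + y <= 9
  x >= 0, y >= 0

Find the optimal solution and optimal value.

Feasible vertices: (0, 0), (0, 19/3), (2, 5), (9/2, 0)
Objective 5x + 6y at each:
  (0, 0): 0
  (0, 19/3): 38
  (2, 5): 40
  (9/2, 0): 45/2
Maximum is 40 at (2, 5).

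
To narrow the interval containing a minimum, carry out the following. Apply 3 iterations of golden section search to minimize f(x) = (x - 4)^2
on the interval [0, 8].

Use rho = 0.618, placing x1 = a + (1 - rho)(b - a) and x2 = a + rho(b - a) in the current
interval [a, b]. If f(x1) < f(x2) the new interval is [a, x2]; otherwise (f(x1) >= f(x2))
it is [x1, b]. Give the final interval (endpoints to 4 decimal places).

Golden section search for min of f(x) = (x - 4)^2 on [0, 8].
Each step: x1 = a + (1 - rho)(b - a), x2 = a + rho(b - a); if f(x1) < f(x2) keep [a, x2], otherwise keep [x1, b].
Step 1: [0.0000, 8.0000], x1=3.0560 (f=0.8911), x2=4.9440 (f=0.8911); f(x1) = f(x2) (tie, not '<') => keep [3.0560, 8.0000]
Step 2: [3.0560, 8.0000], x1=4.9446 (f=0.8923), x2=6.1114 (f=4.4580); f(x1) < f(x2) => keep [3.0560, 6.1114]
Step 3: [3.0560, 6.1114], x1=4.2232 (f=0.0498), x2=4.9442 (f=0.8916); f(x1) < f(x2) => keep [3.0560, 4.9442]
Final interval: [3.0560, 4.9442]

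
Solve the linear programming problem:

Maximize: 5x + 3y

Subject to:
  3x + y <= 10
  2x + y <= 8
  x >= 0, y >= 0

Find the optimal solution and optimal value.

Feasible vertices: (0, 0), (0, 8), (2, 4), (10/3, 0)
Objective 5x + 3y at each:
  (0, 0): 0
  (0, 8): 24
  (2, 4): 22
  (10/3, 0): 50/3
Maximum is 24 at (0, 8).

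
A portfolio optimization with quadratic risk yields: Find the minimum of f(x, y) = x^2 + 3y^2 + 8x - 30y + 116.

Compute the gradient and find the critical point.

f(x,y) = x^2 + 3y^2 + 8x - 30y + 116
df/dx = 2x + (8) = 0  =>  x = -4
df/dy = 6y + (-30) = 0  =>  y = 5
f(-4, 5) = 1*(-4)^2 + 3*(5)^2 + 8*(-4) + -30*(5) + 116 = 25
Hessian is diagonal with entries 2, 6 > 0, so this is a minimum.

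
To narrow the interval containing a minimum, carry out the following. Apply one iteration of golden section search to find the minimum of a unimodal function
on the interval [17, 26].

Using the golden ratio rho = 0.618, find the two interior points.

Golden section search on [17, 26].
Golden ratio rho = 0.618 (approx).
Interior points:
  x_1 = 17 + (1-0.618)*9 = 20.4380
  x_2 = 17 + 0.618*9 = 22.5620
Compare f(x_1) and f(x_2) to determine which subinterval to keep.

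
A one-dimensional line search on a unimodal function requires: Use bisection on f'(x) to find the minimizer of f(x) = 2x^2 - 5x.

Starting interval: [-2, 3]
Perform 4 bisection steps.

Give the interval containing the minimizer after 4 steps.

Finding critical point of f(x) = 2x^2 - 5x using bisection on f'(x) = 4x + -5.
f'(x) = 0 when x = 5/4.
Starting interval: [-2, 3]
Step 1: mid = 1/2, f'(mid) = -3, new interval = [1/2, 3]
Step 2: mid = 7/4, f'(mid) = 2, new interval = [1/2, 7/4]
Step 3: mid = 9/8, f'(mid) = -1/2, new interval = [9/8, 7/4]
Step 4: mid = 23/16, f'(mid) = 3/4, new interval = [9/8, 23/16]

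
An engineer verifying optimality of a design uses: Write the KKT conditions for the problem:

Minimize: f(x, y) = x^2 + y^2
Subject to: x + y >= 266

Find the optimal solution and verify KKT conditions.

KKT conditions for min x^2 + y^2 s.t. x + y >= 266:
Stationarity: 2x = mu, 2y = mu
So x = y = mu/2.
Complementary slackness: mu*(x + y - 266) = 0
Primal feasibility: x + y >= 266; dual feasibility: mu >= 0
If mu = 0 then x = y = 0, but 0 + 0 < 266 is infeasible, so the constraint is active.
Constraint active: x + y = 2*(mu/2) = 266 => mu = 266
x = y = 133, f = 35378
Verify: stationarity 2*133 = 266 = mu; primal 133 + 133 = 266 >= 266; dual mu = 266 >= 0; complementary slackness 266*(266 - 266) = 0. All KKT conditions hold.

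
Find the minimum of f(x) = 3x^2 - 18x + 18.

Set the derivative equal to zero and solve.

f(x) = 3x^2 - 18x + 18
f'(x) = 6x + (-18) = 0
x = 18/6 = 3
f(3) = -9
Since f''(x) = 6 > 0, this is a minimum.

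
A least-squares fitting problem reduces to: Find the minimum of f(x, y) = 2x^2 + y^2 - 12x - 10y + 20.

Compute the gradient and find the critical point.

f(x,y) = 2x^2 + y^2 - 12x - 10y + 20
df/dx = 4x + (-12) = 0  =>  x = 3
df/dy = 2y + (-10) = 0  =>  y = 5
f(3, 5) = 2*(3)^2 + 1*(5)^2 + -12*(3) + -10*(5) + 20 = -23
Hessian is diagonal with entries 4, 2 > 0, so this is a minimum.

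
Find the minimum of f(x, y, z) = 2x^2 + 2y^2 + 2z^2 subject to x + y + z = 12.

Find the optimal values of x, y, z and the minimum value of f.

Using Lagrange multipliers on f = 2x^2 + 2y^2 + 2z^2 with constraint x + y + z = 12:
Conditions: 2*2*x = lambda, 2*2*y = lambda, 2*2*z = lambda
So x = lambda/4, y = lambda/4, z = lambda/4
Substituting into constraint: lambda * (3/4) = 12
lambda = 16
x = 4, y = 4, z = 4
Minimum value = 96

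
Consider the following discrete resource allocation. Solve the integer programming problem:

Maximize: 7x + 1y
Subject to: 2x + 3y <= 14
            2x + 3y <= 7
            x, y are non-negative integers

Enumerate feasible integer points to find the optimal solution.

Constraint 1: 2x + 3y <= 14
Constraint 2: 2x + 3y <= 7
Feasible x range (need y >= 0): 0 <= x <= min(14/2, 7/2) => x in {0, ..., 3}.
Enumerate feasible integer points row by row (the coefficient of y is 1 > 0, so for each x the largest feasible y gives the best value):
  x = 0: y <= min((14 - 2*0)/3, (7 - 2*0)/3) => y in {0, ..., 2}; best 7*0 + 1*2 = 2
  x = 1: y <= min((14 - 2*1)/3, (7 - 2*1)/3) => y in {0, ..., 1}; best 7*1 + 1*1 = 8
  x = 2: y <= min((14 - 2*2)/3, (7 - 2*2)/3) => y in {0, ..., 1}; best 7*2 + 1*1 = 15
  x = 3: y <= min((14 - 2*3)/3, (7 - 2*3)/3) => y in {0}; best 7*3 + 1*0 = 21
The maximum 7x + 1y = 21 is achieved at x = 3, y = 0.
Check: 2*3 + 3*0 = 6 <= 14 and 2*3 + 3*0 = 6 <= 7.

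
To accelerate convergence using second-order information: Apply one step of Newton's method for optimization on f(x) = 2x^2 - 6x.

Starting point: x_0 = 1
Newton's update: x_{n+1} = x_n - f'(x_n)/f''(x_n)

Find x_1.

f(x) = 2x^2 - 6x
f'(x) = 4x + (-6), f''(x) = 4
Newton step: x_1 = x_0 - f'(x_0)/f''(x_0)
f'(1) = -2
x_1 = 1 - -2/4 = 3/2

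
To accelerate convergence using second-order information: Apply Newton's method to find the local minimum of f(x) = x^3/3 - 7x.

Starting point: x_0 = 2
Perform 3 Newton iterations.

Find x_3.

f(x) = x^3/3 - 7x
f'(x) = x^2 - 7, f''(x) = 2x
Newton update: x_{n+1} = x_n - (x_n^2 - 7)/(2*x_n)
Step 1: x_0 = 2, f'=-3, f''=4, x_1 = 11/4
Step 2: x_1 = 11/4, f'=9/16, f''=11/2, x_2 = 233/88
Step 3: x_2 = 233/88, f'=81/7744, f''=233/44, x_3 = 108497/41008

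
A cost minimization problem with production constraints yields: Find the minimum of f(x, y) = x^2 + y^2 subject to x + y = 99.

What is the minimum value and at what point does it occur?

Substitute y = 99 - x into f(x,y) = x^2 + y^2:
g(x) = x^2 + (99 - x)^2 = 2x^2 - 198x + 9801
g'(x) = 4x - 198 = 0  =>  x = 99/2
y = 99 - 99/2 = 99/2
Minimum value = (99/2)^2 + (99/2)^2 = 9801/2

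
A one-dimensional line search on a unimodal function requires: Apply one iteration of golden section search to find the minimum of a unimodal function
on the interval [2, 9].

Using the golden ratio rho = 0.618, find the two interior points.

Golden section search on [2, 9].
Golden ratio rho = 0.618 (approx).
Interior points:
  x_1 = 2 + (1-0.618)*7 = 4.6740
  x_2 = 2 + 0.618*7 = 6.3260
Compare f(x_1) and f(x_2) to determine which subinterval to keep.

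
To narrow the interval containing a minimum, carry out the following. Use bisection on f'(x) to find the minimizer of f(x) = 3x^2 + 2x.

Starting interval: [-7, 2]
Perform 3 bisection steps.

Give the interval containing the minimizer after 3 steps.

Finding critical point of f(x) = 3x^2 + 2x using bisection on f'(x) = 6x + 2.
f'(x) = 0 when x = -1/3.
Starting interval: [-7, 2]
Step 1: mid = -5/2, f'(mid) = -13, new interval = [-5/2, 2]
Step 2: mid = -1/4, f'(mid) = 1/2, new interval = [-5/2, -1/4]
Step 3: mid = -11/8, f'(mid) = -25/4, new interval = [-11/8, -1/4]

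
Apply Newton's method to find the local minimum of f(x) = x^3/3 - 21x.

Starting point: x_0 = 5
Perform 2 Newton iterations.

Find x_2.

f(x) = x^3/3 - 21x
f'(x) = x^2 - 21, f''(x) = 2x
Newton update: x_{n+1} = x_n - (x_n^2 - 21)/(2*x_n)
Step 1: x_0 = 5, f'=4, f''=10, x_1 = 23/5
Step 2: x_1 = 23/5, f'=4/25, f''=46/5, x_2 = 527/115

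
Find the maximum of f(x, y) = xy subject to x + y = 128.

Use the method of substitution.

Substitute y = 128 - x into f(x,y) = xy:
g(x) = x(128 - x) = 128x - x^2
g'(x) = 128 - 2x = 0  =>  x = 64
y = 128 - 64 = 64
Maximum value = 64 * 64 = 4096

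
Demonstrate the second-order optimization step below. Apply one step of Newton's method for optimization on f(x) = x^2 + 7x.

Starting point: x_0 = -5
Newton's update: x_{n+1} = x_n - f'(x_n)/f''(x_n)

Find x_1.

f(x) = x^2 + 7x
f'(x) = 2x + (7), f''(x) = 2
Newton step: x_1 = x_0 - f'(x_0)/f''(x_0)
f'(-5) = -3
x_1 = -5 - -3/2 = -7/2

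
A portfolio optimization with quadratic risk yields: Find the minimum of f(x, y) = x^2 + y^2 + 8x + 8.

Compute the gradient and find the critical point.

f(x,y) = x^2 + y^2 + 8x + 8
df/dx = 2x + (8) = 0  =>  x = -4
df/dy = 2y + (0) = 0  =>  y = 0
f(-4, 0) = 1*(-4)^2 + 1*(0)^2 + 8*(-4) + 8 = -8
Hessian is diagonal with entries 2, 2 > 0, so this is a minimum.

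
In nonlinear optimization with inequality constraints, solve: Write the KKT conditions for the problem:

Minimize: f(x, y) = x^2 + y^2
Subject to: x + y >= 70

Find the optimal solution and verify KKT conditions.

KKT conditions for min x^2 + y^2 s.t. x + y >= 70:
Stationarity: 2x = mu, 2y = mu
So x = y = mu/2.
Complementary slackness: mu*(x + y - 70) = 0
Primal feasibility: x + y >= 70; dual feasibility: mu >= 0
If mu = 0 then x = y = 0, but 0 + 0 < 70 is infeasible, so the constraint is active.
Constraint active: x + y = 2*(mu/2) = 70 => mu = 70
x = y = 35, f = 2450
Verify: stationarity 2*35 = 70 = mu; primal 35 + 35 = 70 >= 70; dual mu = 70 >= 0; complementary slackness 70*(70 - 70) = 0. All KKT conditions hold.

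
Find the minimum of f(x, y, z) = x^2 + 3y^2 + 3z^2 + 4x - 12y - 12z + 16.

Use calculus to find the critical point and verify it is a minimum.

f(x,y,z) = x^2 + 3y^2 + 3z^2 + 4x - 12y - 12z + 16
df/dx = 2x + (4) = 0 => x = -2
df/dy = 6y + (-12) = 0 => y = 2
df/dz = 6z + (-12) = 0 => z = 2
f(-2,2,2) = 1*(-2)^2 + 3*(2)^2 + 3*(2)^2 + 4*(-2) + -12*(2) + -12*(2) + 16 = -12
Hessian is diagonal with entries 2, 6, 6 > 0, confirmed minimum.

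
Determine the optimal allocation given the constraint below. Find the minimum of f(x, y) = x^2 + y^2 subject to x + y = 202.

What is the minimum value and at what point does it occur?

Substitute y = 202 - x into f(x,y) = x^2 + y^2:
g(x) = x^2 + (202 - x)^2 = 2x^2 - 404x + 40804
g'(x) = 4x - 404 = 0  =>  x = 101
y = 202 - 101 = 101
Minimum value = 101^2 + 101^2 = 20402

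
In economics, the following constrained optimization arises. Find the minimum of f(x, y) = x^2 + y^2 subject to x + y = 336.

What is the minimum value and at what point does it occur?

Substitute y = 336 - x into f(x,y) = x^2 + y^2:
g(x) = x^2 + (336 - x)^2 = 2x^2 - 672x + 112896
g'(x) = 4x - 672 = 0  =>  x = 168
y = 336 - 168 = 168
Minimum value = 168^2 + 168^2 = 56448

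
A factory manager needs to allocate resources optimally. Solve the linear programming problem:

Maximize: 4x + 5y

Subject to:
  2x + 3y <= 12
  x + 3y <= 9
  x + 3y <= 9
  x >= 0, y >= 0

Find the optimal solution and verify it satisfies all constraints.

Feasible vertices: (0, 0), (0, 3), (3, 2), (6, 0)
Objective 4x + 5y at each vertex:
  (0, 0): 0
  (0, 3): 15
  (3, 2): 22
  (6, 0): 24
Maximum is 24 at (6, 0).
Verify constraints at (x, y) = (6, 0):
  2*6 + 3*0 = 12 <= 12 (active)
  1*6 + 3*0 = 6 <= 9
  1*6 + 3*0 = 6 <= 9
  x = 6 >= 0, y = 0 >= 0. All constraints satisfied.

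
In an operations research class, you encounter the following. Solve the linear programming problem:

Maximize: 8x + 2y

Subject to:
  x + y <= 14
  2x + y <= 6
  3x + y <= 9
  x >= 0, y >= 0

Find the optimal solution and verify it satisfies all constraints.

Feasible vertices: (0, 0), (0, 6), (3, 0)
Objective 8x + 2y at each vertex:
  (0, 0): 0
  (0, 6): 12
  (3, 0): 24
Maximum is 24 at (3, 0).
Verify constraints at (x, y) = (3, 0):
  1*3 + 1*0 = 3 <= 14
  2*3 + 1*0 = 6 <= 6 (active)
  3*3 + 1*0 = 9 <= 9 (active)
  x = 3 >= 0, y = 0 >= 0. All constraints satisfied.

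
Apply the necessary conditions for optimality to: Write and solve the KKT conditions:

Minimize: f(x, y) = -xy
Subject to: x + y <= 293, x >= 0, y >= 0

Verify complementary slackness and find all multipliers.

Problem: min -xy s.t. x + y <= 293 (multiplier lambda), x >= 0 (mu_x), y >= 0 (mu_y)
KKT stationarity: -y + lambda - mu_x = 0, -x + lambda - mu_y = 0, with lambda, mu_x, mu_y >= 0
Complementary slackness: lambda*(x + y - 293) = 0, mu_x*x = 0, mu_y*y = 0
If lambda = 0: y = -mu_x <= 0 and x = -mu_y <= 0 force x = y = 0 with f = 0; but x = y = 293/2 is feasible with f = -85849/4 < 0, so this is not the minimum. Hence lambda > 0 and x + y = 293.
Try x > 0, y > 0 (so mu_x = mu_y = 0): y = lambda, x = lambda => x = y = lambda
x + y = 293 => 2*lambda = 293 => lambda = 293/2
x* = y* = 293/2 > 0, consistent with mu_x = mu_y = 0.
(Any feasible point with x = 0 or y = 0 has f = 0 > -85849/4, so the minimum is not on those boundaries.)
min(-xy) = -85849/4 (i.e. max xy = 85849/4)
Multipliers: lambda = 293/2, mu_x = 0, mu_y = 0
Complementary slackness: lambda*(x + y - 293) = 293/2*(293/2 + 293/2 - 293) = 0, mu_x*x = 0*293/2 = 0, mu_y*y = 0*293/2 = 0. Satisfied.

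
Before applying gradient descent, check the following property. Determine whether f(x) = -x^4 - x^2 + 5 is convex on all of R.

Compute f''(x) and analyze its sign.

f(x) = -x^4 - x^2 + 5
f'(x) = -4x^3 + -2x
f''(x) = -12x^2 + -2
f''(x) = -12x^2 + -2 <= -2 < 0 for all x
Therefore, f is concave on R.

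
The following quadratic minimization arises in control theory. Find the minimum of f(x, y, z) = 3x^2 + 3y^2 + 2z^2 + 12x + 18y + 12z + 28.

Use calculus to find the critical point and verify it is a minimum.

f(x,y,z) = 3x^2 + 3y^2 + 2z^2 + 12x + 18y + 12z + 28
df/dx = 6x + (12) = 0 => x = -2
df/dy = 6y + (18) = 0 => y = -3
df/dz = 4z + (12) = 0 => z = -3
f(-2,-3,-3) = 3*(-2)^2 + 3*(-3)^2 + 2*(-3)^2 + 12*(-2) + 18*(-3) + 12*(-3) + 28 = -29
Hessian is diagonal with entries 6, 6, 4 > 0, confirmed minimum.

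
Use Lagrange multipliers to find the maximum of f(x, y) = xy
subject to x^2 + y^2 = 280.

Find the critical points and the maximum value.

Lagrange conditions: y = 2*lambda*x and x = 2*lambda*y
If x = 0 then y = 0, violating the constraint, so x, y != 0.
Dividing: y/x = x/y => x^2 = y^2 => y = x or y = -x
Constraint: 2x^2 = 280 => x^2 = 140 => x = +/-sqrt(140)
Critical points: (sqrt(140), sqrt(140)), (-sqrt(140), -sqrt(140)), (sqrt(140), -sqrt(140)), (-sqrt(140), sqrt(140))
  y = x:  xy = x^2 = 140  at (sqrt(140), sqrt(140)) and (-sqrt(140), -sqrt(140))
  y = -x: xy = -x^2 = -140 at (sqrt(140), -sqrt(140)) and (-sqrt(140), sqrt(140))
Maximum xy = 140 at (sqrt(140), sqrt(140)) and (-sqrt(140), -sqrt(140))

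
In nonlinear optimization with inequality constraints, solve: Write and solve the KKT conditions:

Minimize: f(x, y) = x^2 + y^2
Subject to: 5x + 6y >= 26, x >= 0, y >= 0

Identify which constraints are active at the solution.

KKT conditions for min x^2 + y^2 s.t. 5x + 6y >= 26, x >= 0, y >= 0:
Stationarity: 2x = mu*5 + mu_x, 2y = mu*6 + mu_y, with mu, mu_x, mu_y >= 0
Complementary slackness: mu*(5x + 6y - 26) = 0, mu_x*x = 0, mu_y*y = 0
(0, 0) is infeasible (5*0 + 6*0 < 26), so if mu = 0 stationarity would force x = mu_x/2 >= 0, y = mu_y/2 >= 0 with mu_x*x = mu_y*y = 0, i.e. x = y = 0: contradiction. Hence mu > 0 and 5x + 6y = 26 is active.
Try x > 0, y > 0 (so mu_x = mu_y = 0): x = 5*mu/2, y = 6*mu/2
Substitute: 5*(5*mu/2) + 6*(6*mu/2) = 26
  mu*61/2 = 26 => mu = 52/61
x* = 130/61 > 0, y* = 156/61 > 0, consistent with mu_x = mu_y = 0.
f is convex and the constraints are linear, so this KKT point is the global minimum.
f* = 676/61
Active constraints: 5x + 6y >= 26 (holds with equality, mu = 52/61 > 0); x >= 0 and y >= 0 are inactive (mu_x = mu_y = 0).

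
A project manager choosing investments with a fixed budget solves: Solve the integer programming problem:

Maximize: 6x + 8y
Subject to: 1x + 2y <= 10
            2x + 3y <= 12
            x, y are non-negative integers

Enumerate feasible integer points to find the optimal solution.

Constraint 1: 1x + 2y <= 10
Constraint 2: 2x + 3y <= 12
Feasible x range (need y >= 0): 0 <= x <= min(10/1, 12/2) => x in {0, ..., 6}.
Enumerate feasible integer points row by row (the coefficient of y is 8 > 0, so for each x the largest feasible y gives the best value):
  x = 0: y <= min((10 - 1*0)/2, (12 - 2*0)/3) => y in {0, ..., 4}; best 6*0 + 8*4 = 32
  x = 1: y <= min((10 - 1*1)/2, (12 - 2*1)/3) => y in {0, ..., 3}; best 6*1 + 8*3 = 30
  x = 2: y <= min((10 - 1*2)/2, (12 - 2*2)/3) => y in {0, ..., 2}; best 6*2 + 8*2 = 28
  x = 3: y <= min((10 - 1*3)/2, (12 - 2*3)/3) => y in {0, ..., 2}; best 6*3 + 8*2 = 34
  x = 4: y <= min((10 - 1*4)/2, (12 - 2*4)/3) => y in {0, ..., 1}; best 6*4 + 8*1 = 32
  x = 5: y <= min((10 - 1*5)/2, (12 - 2*5)/3) => y in {0}; best 6*5 + 8*0 = 30
  x = 6: y <= min((10 - 1*6)/2, (12 - 2*6)/3) => y in {0}; best 6*6 + 8*0 = 36
The maximum 6x + 8y = 36 is achieved at x = 6, y = 0.
Check: 1*6 + 2*0 = 6 <= 10 and 2*6 + 3*0 = 12 <= 12.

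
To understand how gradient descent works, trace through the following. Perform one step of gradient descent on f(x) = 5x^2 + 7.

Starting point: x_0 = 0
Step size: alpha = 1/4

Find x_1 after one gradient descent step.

f(x) = 5x^2 + 7
f'(x) = 10x + 0
f'(0) = 10*0 + (0) = 0
x_1 = x_0 - alpha * f'(x_0) = 0 - 1/4 * 0 = 0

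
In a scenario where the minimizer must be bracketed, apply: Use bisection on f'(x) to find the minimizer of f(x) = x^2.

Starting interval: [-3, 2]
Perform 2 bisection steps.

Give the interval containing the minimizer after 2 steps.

Finding critical point of f(x) = x^2 using bisection on f'(x) = 2x + 0.
f'(x) = 0 when x = 0.
Starting interval: [-3, 2]
Step 1: mid = -1/2, f'(mid) = -1, new interval = [-1/2, 2]
Step 2: mid = 3/4, f'(mid) = 3/2, new interval = [-1/2, 3/4]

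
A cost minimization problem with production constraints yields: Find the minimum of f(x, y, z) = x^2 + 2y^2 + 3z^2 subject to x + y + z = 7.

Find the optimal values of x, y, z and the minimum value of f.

Using Lagrange multipliers on f = x^2 + 2y^2 + 3z^2 with constraint x + y + z = 7:
Conditions: 2*1*x = lambda, 2*2*y = lambda, 2*3*z = lambda
So x = lambda/2, y = lambda/4, z = lambda/6
Substituting into constraint: lambda * (11/12) = 7
lambda = 84/11
x = 42/11, y = 21/11, z = 14/11
Minimum value = 294/11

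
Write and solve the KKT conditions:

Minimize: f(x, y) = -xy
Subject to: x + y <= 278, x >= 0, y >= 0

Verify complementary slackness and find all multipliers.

Problem: min -xy s.t. x + y <= 278 (multiplier lambda), x >= 0 (mu_x), y >= 0 (mu_y)
KKT stationarity: -y + lambda - mu_x = 0, -x + lambda - mu_y = 0, with lambda, mu_x, mu_y >= 0
Complementary slackness: lambda*(x + y - 278) = 0, mu_x*x = 0, mu_y*y = 0
If lambda = 0: y = -mu_x <= 0 and x = -mu_y <= 0 force x = y = 0 with f = 0; but x = y = 139 is feasible with f = -19321 < 0, so this is not the minimum. Hence lambda > 0 and x + y = 278.
Try x > 0, y > 0 (so mu_x = mu_y = 0): y = lambda, x = lambda => x = y = lambda
x + y = 278 => 2*lambda = 278 => lambda = 139
x* = y* = 139 > 0, consistent with mu_x = mu_y = 0.
(Any feasible point with x = 0 or y = 0 has f = 0 > -19321, so the minimum is not on those boundaries.)
min(-xy) = -19321 (i.e. max xy = 19321)
Multipliers: lambda = 139, mu_x = 0, mu_y = 0
Complementary slackness: lambda*(x + y - 278) = 139*(139 + 139 - 278) = 0, mu_x*x = 0*139 = 0, mu_y*y = 0*139 = 0. Satisfied.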